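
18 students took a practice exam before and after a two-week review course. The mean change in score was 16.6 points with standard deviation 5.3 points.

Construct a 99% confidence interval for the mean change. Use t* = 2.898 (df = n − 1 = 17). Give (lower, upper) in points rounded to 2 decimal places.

This is a matched-pairs design, so SE = s_d/√n = 5.3/√18 = 1.2492.
Margin = 2.898 × 1.2492 = 3.6202; the interval is 16.6 ± 3.6202 = (12.98, 20.22).

(12.98, 20.22)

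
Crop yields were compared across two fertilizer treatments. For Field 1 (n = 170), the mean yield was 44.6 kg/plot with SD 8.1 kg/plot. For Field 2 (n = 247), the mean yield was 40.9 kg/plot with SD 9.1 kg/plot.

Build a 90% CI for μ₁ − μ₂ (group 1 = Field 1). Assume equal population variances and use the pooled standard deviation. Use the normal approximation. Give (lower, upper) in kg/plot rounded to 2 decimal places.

(2.27, 5.13)

Pooled variance s_p² = [169·8.1² + 246·9.1²] / (170+247−2) = 75.8057, so s_p = 8.7066.
SE_diff = s_p·√(1/n₁ + 1/n₂) = 8.7066·√(1/170 + 1/247) = 0.8676.
z* = 1.645; margin = 1.645 × 0.8676 = 1.4272.
Difference = 44.6 − 40.9 = 3.7000.
3.7000 ± 1.4272 → (2.27, 5.13).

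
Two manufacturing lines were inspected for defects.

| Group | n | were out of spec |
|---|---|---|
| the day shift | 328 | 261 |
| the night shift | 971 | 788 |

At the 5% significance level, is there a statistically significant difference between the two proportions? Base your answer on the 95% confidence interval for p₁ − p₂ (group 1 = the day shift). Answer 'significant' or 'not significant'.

not significant

Sample proportions: 261/328 = 0.7957, 788/971 = 0.8115.
Each SE is √(p̂(1−p̂)/n): √(0.7957·0.2043/328) = 0.02226 and √(0.8115·0.1885/971) = 0.01255.
SE(p̂₁ − p̂₂) = √(SE₁² + SE₂²) = √(0.0004955076 + 0.0001575025) = 0.02555, since the two samples are independent.
At 95% confidence z* = 1.960; margin = 1.960 × 0.02555 = 0.05008.
The difference is 0.7957 − 0.8115 = -0.0158, so the interval is -0.0158 ± 0.05008 = (-0.06588, 0.03428).
The interval (-0.06588, 0.03428) contains 0, so the difference is not significant.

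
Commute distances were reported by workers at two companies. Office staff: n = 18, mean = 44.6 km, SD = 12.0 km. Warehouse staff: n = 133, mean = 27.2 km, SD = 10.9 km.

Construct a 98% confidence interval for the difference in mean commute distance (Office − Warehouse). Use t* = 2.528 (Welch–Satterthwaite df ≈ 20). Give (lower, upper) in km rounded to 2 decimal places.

(9.86, 24.94)

SE₁ = s₁/√n₁ = 12.0/√18 = 2.8284; SE₂ = 10.9/√133 = 0.9451.
Independent samples, unequal variances: SE_diff = √(SE₁² + SE₂²) = √(7.99984656 + 0.89321401) = 2.9821.
t* = 2.528, so margin of error = 2.528 × 2.9821 = 7.5387.
Difference in means = 44.6 − 27.2 = 17.4000.
17.4000 ± 7.5387 → (9.86, 24.94).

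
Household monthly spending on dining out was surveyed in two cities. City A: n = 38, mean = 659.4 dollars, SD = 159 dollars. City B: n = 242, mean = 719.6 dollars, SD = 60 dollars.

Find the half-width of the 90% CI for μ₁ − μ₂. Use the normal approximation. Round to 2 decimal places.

42.90

SE₁ = s₁/√n₁ = 159/√38 = 25.7932; SE₂ = 60/√242 = 3.8569.
Independent samples, unequal variances: SE_diff = √(SE₁² + SE₂²) = √(665.28916624 + 14.87567761) = 26.0800.
z* = 1.645, so margin of error = 1.645 × 26.0800 = 42.9016.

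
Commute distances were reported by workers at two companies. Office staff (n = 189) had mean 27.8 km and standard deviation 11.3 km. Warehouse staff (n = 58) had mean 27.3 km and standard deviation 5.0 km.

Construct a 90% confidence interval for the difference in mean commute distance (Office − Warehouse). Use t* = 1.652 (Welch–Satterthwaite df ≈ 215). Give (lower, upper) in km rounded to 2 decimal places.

(-1.24, 2.24)

Per-group SEs: s₁/√n₁ = 11.3/√189 = 0.8220, s₂/√n₂ = 5.0/√58 = 0.6565.
Unpooled SE of the difference: √(0.675684 + 0.43099225) = 1.0520.
Margin of error = t* · SE = 1.652 × 1.0520 = 1.7379.
x̄₁ − x̄₂ = 27.8 − 27.3 = 0.5000.
CI: 0.5000 ± 1.7379 = (-1.24, 2.24).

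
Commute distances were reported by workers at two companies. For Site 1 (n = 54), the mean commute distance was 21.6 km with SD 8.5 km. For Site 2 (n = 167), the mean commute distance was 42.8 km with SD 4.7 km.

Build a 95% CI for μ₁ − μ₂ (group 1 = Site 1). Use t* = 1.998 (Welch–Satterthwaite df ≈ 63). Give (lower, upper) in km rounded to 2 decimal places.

(-23.62, -18.78)

Standard errors of each mean: 8.5/√54 = 1.1567 and 4.7/√167 = 0.3637.
SE(x̄₁ − x̄₂) = √(1.1567² + 0.3637²) = 1.2125 for independent samples with unequal variances.
With t* = 1.998, the margin is 1.998 × 1.2125 = 2.4226.
x̄₁ − x̄₂ = 21.6 − 42.8 = -21.2000; the interval is -21.2000 ± 2.4226 = (-23.62, -18.78).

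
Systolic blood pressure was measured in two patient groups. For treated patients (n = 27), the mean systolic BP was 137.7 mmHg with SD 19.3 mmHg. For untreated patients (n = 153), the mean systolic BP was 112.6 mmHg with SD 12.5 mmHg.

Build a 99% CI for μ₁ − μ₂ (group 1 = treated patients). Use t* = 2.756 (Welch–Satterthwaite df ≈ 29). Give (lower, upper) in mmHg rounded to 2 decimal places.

(14.49, 35.71)

Standard errors of each mean: 19.3/√27 = 3.7143 and 12.5/√153 = 1.0106.
SE(x̄₁ − x̄₂) = √(3.7143² + 1.0106²) = 3.8493 for independent samples with unequal variances.
With t* = 2.756, the margin is 2.756 × 3.8493 = 10.6087.
x̄₁ − x̄₂ = 137.7 − 112.6 = 25.1000; the interval is 25.1000 ± 10.6087 = (14.49, 35.71).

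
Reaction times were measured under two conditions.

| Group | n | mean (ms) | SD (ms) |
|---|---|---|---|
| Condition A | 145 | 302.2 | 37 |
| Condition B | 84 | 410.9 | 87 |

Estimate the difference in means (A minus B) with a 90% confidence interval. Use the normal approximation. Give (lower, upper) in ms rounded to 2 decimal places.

SE₁ = s₁/√n₁ = 37/√145 = 3.0727; SE₂ = 87/√84 = 9.4925.
Independent samples, unequal variances: SE_diff = √(SE₁² + SE₂²) = √(9.44148529 + 90.10755625) = 9.9774.
z* = 1.645, so margin of error = 1.645 × 9.9774 = 16.4128.
Difference in means = 302.2 − 410.9 = -108.7000.
-108.7000 ± 16.4128 → (-125.11, -92.29).

(-125.11, -92.29)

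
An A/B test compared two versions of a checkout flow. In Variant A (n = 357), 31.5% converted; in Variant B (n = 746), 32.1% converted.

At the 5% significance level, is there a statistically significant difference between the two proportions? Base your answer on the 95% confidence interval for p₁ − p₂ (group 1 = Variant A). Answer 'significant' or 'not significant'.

Each SE is √(p̂(1−p̂)/n): √(0.3150·0.6850/357) = 0.02458 and √(0.3210·0.6790/746) = 0.01709.
SE(p̂₁ − p̂₂) = √(SE₁² + SE₂²) = √(0.0006041764 + 0.0002920681) = 0.02994, since the two samples are independent.
At 95% confidence z* = 1.960; margin = 1.960 × 0.02994 = 0.05868.
The difference is 0.3150 − 0.3210 = -0.0060, so the interval is -0.0060 ± 0.05868 = (-0.06468, 0.05268).
The interval (-0.06468, 0.05268) contains 0, so the difference is not significant.

not significant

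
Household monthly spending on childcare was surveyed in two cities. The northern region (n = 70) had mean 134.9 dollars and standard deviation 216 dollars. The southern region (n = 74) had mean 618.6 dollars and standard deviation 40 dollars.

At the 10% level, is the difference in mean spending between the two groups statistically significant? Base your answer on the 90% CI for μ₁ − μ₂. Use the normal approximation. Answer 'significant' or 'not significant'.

Standard errors of each mean: 216/√70 = 25.8169 and 40/√74 = 4.6499.
SE(x̄₁ − x̄₂) = √(25.8169² + 4.6499²) = 26.2323 for independent samples with unequal variances.
With z* = 1.645, the margin is 1.645 × 26.2323 = 43.1521.
x̄₁ − x̄₂ = 134.9 − 618.6 = -483.7000; the interval is -483.7000 ± 43.1521 = (-526.8521, -440.5479).
The interval (-526.8521, -440.5479) does not contain 0, so the difference is significant.

significant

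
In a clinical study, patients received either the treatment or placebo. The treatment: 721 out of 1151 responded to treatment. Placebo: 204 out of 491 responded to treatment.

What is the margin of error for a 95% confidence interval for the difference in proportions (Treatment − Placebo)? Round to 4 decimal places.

0.0518

p̂₁ = 721/1151 = 0.6264 and p̂₂ = 204/491 = 0.4155.
SE₁ = √(p̂₁(1−p̂₁)/n₁) = √(0.6264·0.3736/1151) = 0.01426; SE₂ = √(0.4155·0.5845/491) = 0.02224.
Independent samples: SE of the difference = √(SE₁² + SE₂²) = √(0.0002033476 + 0.0004946176) = 0.02642.
z* for 95% confidence is 1.960, so the margin of error is 1.960 × 0.02642 = 0.05178.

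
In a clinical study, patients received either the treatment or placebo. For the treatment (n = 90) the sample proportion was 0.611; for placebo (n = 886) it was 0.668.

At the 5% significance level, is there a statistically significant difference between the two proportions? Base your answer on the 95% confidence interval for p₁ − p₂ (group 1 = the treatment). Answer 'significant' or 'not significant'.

not significant

Each SE is √(p̂(1−p̂)/n): √(0.6110·0.3890/90) = 0.05139 and √(0.6680·0.3320/886) = 0.01582.
SE(p̂₁ − p̂₂) = √(SE₁² + SE₂²) = √(0.0026409321 + 0.0002502724) = 0.05377, since the two samples are independent.
At 95% confidence z* = 1.960; margin = 1.960 × 0.05377 = 0.10539.
The difference is 0.6110 − 0.6680 = -0.0570, so the interval is -0.0570 ± 0.10539 = (-0.16239, 0.04839).
The interval (-0.16239, 0.04839) contains 0, so the difference is not significant.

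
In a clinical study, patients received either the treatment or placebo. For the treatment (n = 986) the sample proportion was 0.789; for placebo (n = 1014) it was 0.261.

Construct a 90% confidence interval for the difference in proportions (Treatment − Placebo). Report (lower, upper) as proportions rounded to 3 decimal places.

(0.497, 0.559)

SE₁ = √(p̂₁(1−p̂₁)/n₁) = √(0.7890·0.2110/986) = 0.01299; SE₂ = √(0.2610·0.7390/1014) = 0.01379.
Independent samples: SE of the difference = √(SE₁² + SE₂²) = √(0.0001687401 + 0.0001901641) = 0.01894.
z* for 90% confidence is 1.645, so the margin of error is 1.645 × 0.01894 = 0.03116.
Point estimate p̂₁ − p̂₂ = 0.7890 − 0.2610 = 0.5280.
0.5280 ± 0.03116 → (0.497, 0.559).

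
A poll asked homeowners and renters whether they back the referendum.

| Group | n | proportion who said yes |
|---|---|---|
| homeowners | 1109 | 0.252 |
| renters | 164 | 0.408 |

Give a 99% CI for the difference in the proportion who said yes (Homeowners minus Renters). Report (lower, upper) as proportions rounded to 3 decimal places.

SE₁ = √(p̂₁(1−p̂₁)/n₁) = √(0.2520·0.7480/1109) = 0.01304; SE₂ = √(0.4080·0.5920/164) = 0.03838.
Independent samples: SE of the difference = √(SE₁² + SE₂²) = √(0.0001700416 + 0.0014730244) = 0.04053.
z* for 99% confidence is 2.576, so the margin of error is 2.576 × 0.04053 = 0.10441.
Point estimate p̂₁ − p̂₂ = 0.2520 − 0.4080 = -0.1560.
-0.1560 ± 0.10441 → (-0.260, -0.052).

(-0.260, -0.052)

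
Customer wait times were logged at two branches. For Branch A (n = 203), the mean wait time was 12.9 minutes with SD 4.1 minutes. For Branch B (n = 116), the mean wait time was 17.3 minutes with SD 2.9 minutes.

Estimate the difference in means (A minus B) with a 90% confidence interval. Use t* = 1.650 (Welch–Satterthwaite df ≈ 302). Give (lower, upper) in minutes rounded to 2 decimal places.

(-5.05, -3.75)

Per-group SEs: s₁/√n₁ = 4.1/√203 = 0.2878, s₂/√n₂ = 2.9/√116 = 0.2693.
Unpooled SE of the difference: √(0.08282884 + 0.07252249) = 0.3941.
Margin of error = t* · SE = 1.650 × 0.3941 = 0.6503.
x̄₁ − x̄₂ = 12.9 − 17.3 = -4.4000.
CI: -4.4000 ± 0.6503 = (-5.05, -3.75).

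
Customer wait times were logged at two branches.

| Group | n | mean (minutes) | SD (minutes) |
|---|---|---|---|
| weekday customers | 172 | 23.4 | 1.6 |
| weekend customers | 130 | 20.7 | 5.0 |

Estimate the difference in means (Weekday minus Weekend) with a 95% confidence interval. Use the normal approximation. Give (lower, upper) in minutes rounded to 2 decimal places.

SE₁ = s₁/√n₁ = 1.6/√172 = 0.1220; SE₂ = 5.0/√130 = 0.4385.
Independent samples, unequal variances: SE_diff = √(SE₁² + SE₂²) = √(0.014884 + 0.19228225) = 0.4552.
z* = 1.960, so margin of error = 1.960 × 0.4552 = 0.8922.
Difference in means = 23.4 − 20.7 = 2.7000.
2.7000 ± 0.8922 → (1.81, 3.59).

(1.81, 3.59)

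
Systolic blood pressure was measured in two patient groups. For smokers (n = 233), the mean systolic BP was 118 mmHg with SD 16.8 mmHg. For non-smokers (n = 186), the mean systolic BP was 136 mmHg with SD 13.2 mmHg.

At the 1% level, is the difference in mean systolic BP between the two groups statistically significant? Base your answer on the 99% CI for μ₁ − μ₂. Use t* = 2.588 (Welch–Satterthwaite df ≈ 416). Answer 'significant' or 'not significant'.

SE₁ = s₁/√n₁ = 16.8/√233 = 1.1006; SE₂ = 13.2/√186 = 0.9679.
Independent samples, unequal variances: SE_diff = √(SE₁² + SE₂²) = √(1.21132036 + 0.93683041) = 1.4657.
t* = 2.588, so margin of error = 2.588 × 1.4657 = 3.7932.
Difference in means = 118 − 136 = -18.0000.
-18.0000 ± 3.7932 → (-21.7932, -14.2068).
The interval (-21.7932, -14.2068) does not contain 0, so the difference is significant.

significant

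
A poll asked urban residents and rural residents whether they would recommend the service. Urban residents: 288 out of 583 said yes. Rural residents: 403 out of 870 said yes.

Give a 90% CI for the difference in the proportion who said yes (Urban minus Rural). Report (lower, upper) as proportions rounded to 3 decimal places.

(-0.013, 0.075)

Sample proportions: 288/583 = 0.4940, 403/870 = 0.4632.
Each SE is √(p̂(1−p̂)/n): √(0.4940·0.5060/583) = 0.02071 and √(0.4632·0.5368/870) = 0.01691.
SE(p̂₁ − p̂₂) = √(SE₁² + SE₂²) = √(0.0004289041 + 0.0002859481) = 0.02674, since the two samples are independent.
At 90% confidence z* = 1.645; margin = 1.645 × 0.02674 = 0.04399.
The difference is 0.4940 − 0.4632 = 0.0308, so the interval is 0.0308 ± 0.04399 = (-0.013, 0.075).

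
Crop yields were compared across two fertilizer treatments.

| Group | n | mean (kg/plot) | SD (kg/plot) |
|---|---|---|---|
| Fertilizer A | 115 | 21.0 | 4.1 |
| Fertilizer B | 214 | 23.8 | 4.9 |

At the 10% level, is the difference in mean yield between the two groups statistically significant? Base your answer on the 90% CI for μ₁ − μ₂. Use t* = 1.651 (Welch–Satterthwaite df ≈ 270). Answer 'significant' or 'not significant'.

significant

SE₁ = s₁/√n₁ = 4.1/√115 = 0.3823; SE₂ = 4.9/√214 = 0.3350.
Independent samples, unequal variances: SE_diff = √(SE₁² + SE₂²) = √(0.14615329 + 0.112225) = 0.5083.
t* = 1.651, so margin of error = 1.651 × 0.5083 = 0.8392.
Difference in means = 21.0 − 23.8 = -2.8000.
-2.8000 ± 0.8392 → (-3.6392, -1.9608).
The interval (-3.6392, -1.9608) does not contain 0, so the difference is significant.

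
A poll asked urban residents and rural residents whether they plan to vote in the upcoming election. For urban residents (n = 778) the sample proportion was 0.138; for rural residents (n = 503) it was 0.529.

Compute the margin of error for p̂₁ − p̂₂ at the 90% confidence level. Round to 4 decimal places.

0.0419

Each SE is √(p̂(1−p̂)/n): √(0.1380·0.8620/778) = 0.01237 and √(0.5290·0.4710/503) = 0.02226.
SE(p̂₁ − p̂₂) = √(SE₁² + SE₂²) = √(0.0001530169 + 0.0004955076) = 0.02547, since the two samples are independent.
At 90% confidence z* = 1.645; margin = 1.645 × 0.02547 = 0.04190.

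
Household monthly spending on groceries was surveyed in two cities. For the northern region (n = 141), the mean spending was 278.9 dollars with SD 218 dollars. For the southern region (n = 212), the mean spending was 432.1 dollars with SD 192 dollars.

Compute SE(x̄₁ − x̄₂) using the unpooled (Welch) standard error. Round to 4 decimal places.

22.6039

Per-group SEs: s₁/√n₁ = 218/√141 = 18.3589, s₂/√n₂ = 192/√212 = 13.1866.
Unpooled SE of the difference: √(337.04920921 + 173.88641956) = 22.6039.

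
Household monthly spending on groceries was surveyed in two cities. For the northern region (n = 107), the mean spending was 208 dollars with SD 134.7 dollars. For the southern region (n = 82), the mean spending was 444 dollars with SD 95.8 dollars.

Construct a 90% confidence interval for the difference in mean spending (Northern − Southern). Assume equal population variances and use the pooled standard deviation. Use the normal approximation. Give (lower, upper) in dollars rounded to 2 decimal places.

(-264.83, -207.17)

s_p = √[((n₁−1)s₁² + (n₂−1)s₂²)/(n₁+n₂−2)] = √[(106·134.7² + 81·95.8²)/187] = 119.4162.
SE = 119.4162·√(1/107 + 1/82) = 17.5265.
With z* = 1.645, margin = 1.645 × 17.5265 = 28.8311.
x̄₁ − x̄₂ = 208 − 444 = -236.0000; interval -236.0000 ± 28.8311 = (-264.83, -207.17).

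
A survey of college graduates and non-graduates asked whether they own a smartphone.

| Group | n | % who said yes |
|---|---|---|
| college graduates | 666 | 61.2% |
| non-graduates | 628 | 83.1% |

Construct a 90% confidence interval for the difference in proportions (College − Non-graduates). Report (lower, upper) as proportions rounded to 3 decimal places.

(-0.259, -0.179)

Each SE is √(p̂(1−p̂)/n): √(0.6120·0.3880/666) = 0.01888 and √(0.8310·0.1690/628) = 0.01495.
SE(p̂₁ − p̂₂) = √(SE₁² + SE₂²) = √(0.0003564544 + 0.0002235025) = 0.02408, since the two samples are independent.
At 90% confidence z* = 1.645; margin = 1.645 × 0.02408 = 0.03961.
The difference is 0.6120 − 0.8310 = -0.2190, so the interval is -0.2190 ± 0.03961 = (-0.259, -0.179).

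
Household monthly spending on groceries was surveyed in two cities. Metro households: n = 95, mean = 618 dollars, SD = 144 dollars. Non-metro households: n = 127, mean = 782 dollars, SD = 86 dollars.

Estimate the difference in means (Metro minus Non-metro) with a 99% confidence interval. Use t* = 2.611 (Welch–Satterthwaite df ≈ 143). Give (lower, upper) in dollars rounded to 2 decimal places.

(-207.42, -120.58)

Standard errors of each mean: 144/√95 = 14.7741 and 86/√127 = 7.6313.
SE(x̄₁ − x̄₂) = √(14.7741² + 7.6313²) = 16.6286 for independent samples with unequal variances.
With t* = 2.611, the margin is 2.611 × 16.6286 = 43.4173.
x̄₁ − x̄₂ = 618 − 782 = -164.0000; the interval is -164.0000 ± 43.4173 = (-207.42, -120.58).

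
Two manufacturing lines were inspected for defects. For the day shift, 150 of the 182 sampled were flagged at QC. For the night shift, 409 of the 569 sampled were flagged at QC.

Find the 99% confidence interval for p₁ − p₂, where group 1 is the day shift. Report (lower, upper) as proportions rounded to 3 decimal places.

(0.018, 0.193)

p̂₁ = 150/182 = 0.8242 and p̂₂ = 409/569 = 0.7188.
SE₁ = √(p̂₁(1−p̂₁)/n₁) = √(0.8242·0.1758/182) = 0.02822; SE₂ = √(0.7188·0.2812/569) = 0.01885.
Independent samples: SE of the difference = √(SE₁² + SE₂²) = √(0.0007963684 + 0.0003553225) = 0.03394.
z* for 99% confidence is 2.576, so the margin of error is 2.576 × 0.03394 = 0.08743.
Point estimate p̂₁ − p̂₂ = 0.8242 − 0.7188 = 0.1054.
0.1054 ± 0.08743 → (0.018, 0.193).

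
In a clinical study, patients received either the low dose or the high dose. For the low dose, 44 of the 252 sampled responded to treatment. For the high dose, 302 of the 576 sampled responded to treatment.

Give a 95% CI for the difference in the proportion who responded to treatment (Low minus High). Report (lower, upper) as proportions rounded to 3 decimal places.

p̂₁ = 44/252 = 0.1746 and p̂₂ = 302/576 = 0.5243.
SE₁ = √(p̂₁(1−p̂₁)/n₁) = √(0.1746·0.8254/252) = 0.02391; SE₂ = √(0.5243·0.4757/576) = 0.02081.
Independent samples: SE of the difference = √(SE₁² + SE₂²) = √(0.0005716881 + 0.0004330561) = 0.03170.
z* for 95% confidence is 1.960, so the margin of error is 1.960 × 0.03170 = 0.06213.
Point estimate p̂₁ − p̂₂ = 0.1746 − 0.5243 = -0.3497.
-0.3497 ± 0.06213 → (-0.412, -0.288).

(-0.412, -0.288)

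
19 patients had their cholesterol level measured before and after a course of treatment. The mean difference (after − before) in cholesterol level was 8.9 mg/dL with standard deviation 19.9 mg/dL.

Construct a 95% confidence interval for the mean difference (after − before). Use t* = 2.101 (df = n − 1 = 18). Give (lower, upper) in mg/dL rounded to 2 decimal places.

This is a matched-pairs design, so SE = s_d/√n = 19.9/√19 = 4.5654.
Margin = 2.101 × 4.5654 = 9.5919; the interval is 8.9 ± 9.5919 = (-0.69, 18.49).

(-0.69, 18.49)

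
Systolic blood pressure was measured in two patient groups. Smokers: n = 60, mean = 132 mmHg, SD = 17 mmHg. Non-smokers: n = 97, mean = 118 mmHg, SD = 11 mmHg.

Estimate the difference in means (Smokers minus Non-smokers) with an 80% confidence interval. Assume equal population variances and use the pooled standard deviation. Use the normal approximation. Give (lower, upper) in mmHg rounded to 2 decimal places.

(11.14, 16.86)

s_p = √[((n₁−1)s₁² + (n₂−1)s₂²)/(n₁+n₂−2)] = √[(59·17² + 96·11²)/155] = 13.5996.
SE = 13.5996·√(1/60 + 1/97) = 2.2336.
With z* = 1.282, margin = 1.282 × 2.2336 = 2.8635.
x̄₁ − x̄₂ = 132 − 118 = 14.0000; interval 14.0000 ± 2.8635 = (11.14, 16.86).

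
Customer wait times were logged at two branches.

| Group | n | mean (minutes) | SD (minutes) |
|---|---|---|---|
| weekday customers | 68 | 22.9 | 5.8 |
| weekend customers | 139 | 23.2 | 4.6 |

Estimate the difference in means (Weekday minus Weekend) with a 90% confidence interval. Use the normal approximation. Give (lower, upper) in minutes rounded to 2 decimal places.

SE₁ = s₁/√n₁ = 5.8/√68 = 0.7034; SE₂ = 4.6/√139 = 0.3902.
Independent samples, unequal variances: SE_diff = √(SE₁² + SE₂²) = √(0.49477156 + 0.15225604) = 0.8044.
z* = 1.645, so margin of error = 1.645 × 0.8044 = 1.3232.
Difference in means = 22.9 − 23.2 = -0.3000.
-0.3000 ± 1.3232 → (-1.62, 1.02).

(-1.62, 1.02)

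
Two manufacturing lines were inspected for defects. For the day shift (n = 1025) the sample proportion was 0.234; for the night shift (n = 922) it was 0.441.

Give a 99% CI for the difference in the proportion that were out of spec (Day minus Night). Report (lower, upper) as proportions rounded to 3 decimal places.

(-0.261, -0.153)

SE₁ = √(p̂₁(1−p̂₁)/n₁) = √(0.2340·0.7660/1025) = 0.01322; SE₂ = √(0.4410·0.5590/922) = 0.01635.
Independent samples: SE of the difference = √(SE₁² + SE₂²) = √(0.0001747684 + 0.0002673225) = 0.02103.
z* for 99% confidence is 2.576, so the margin of error is 2.576 × 0.02103 = 0.05417.
Point estimate p̂₁ − p̂₂ = 0.2340 − 0.4410 = -0.2070.
-0.2070 ± 0.05417 → (-0.261, -0.153).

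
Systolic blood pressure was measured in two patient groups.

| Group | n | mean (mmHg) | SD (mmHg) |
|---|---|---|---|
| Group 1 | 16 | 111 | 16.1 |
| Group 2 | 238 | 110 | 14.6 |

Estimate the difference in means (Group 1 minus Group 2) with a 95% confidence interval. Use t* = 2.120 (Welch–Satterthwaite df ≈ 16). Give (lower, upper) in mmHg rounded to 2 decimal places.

SE₁ = s₁/√n₁ = 16.1/√16 = 4.0250; SE₂ = 14.6/√238 = 0.9464.
Independent samples, unequal variances: SE_diff = √(SE₁² + SE₂²) = √(16.200625 + 0.89567296) = 4.1348.
t* = 2.120, so margin of error = 2.120 × 4.1348 = 8.7658.
Difference in means = 111 − 110 = 1.0000.
1.0000 ± 8.7658 → (-7.77, 9.77).

(-7.77, 9.77)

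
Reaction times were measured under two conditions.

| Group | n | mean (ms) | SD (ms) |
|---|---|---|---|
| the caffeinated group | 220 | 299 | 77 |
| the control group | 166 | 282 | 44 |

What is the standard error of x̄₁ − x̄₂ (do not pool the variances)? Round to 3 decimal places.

6.214

Standard errors of each mean: 77/√220 = 5.1913 and 44/√166 = 3.4151.
SE(x̄₁ − x̄₂) = √(5.1913² + 3.4151²) = 6.2139 for independent samples with unequal variances.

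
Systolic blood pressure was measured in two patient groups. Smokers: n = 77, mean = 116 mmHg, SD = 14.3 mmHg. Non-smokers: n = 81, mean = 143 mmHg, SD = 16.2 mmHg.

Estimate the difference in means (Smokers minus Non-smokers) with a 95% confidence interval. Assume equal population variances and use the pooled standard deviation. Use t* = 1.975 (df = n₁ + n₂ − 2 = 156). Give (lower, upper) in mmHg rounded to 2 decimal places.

s_p = √[((n₁−1)s₁² + (n₂−1)s₂²)/(n₁+n₂−2)] = √[(76·14.3² + 80·16.2²)/156] = 15.3039.
SE = 15.3039·√(1/77 + 1/81) = 2.4358.
With t* = 1.975, margin = 1.975 × 2.4358 = 4.8107.
x̄₁ − x̄₂ = 116 − 143 = -27.0000; interval -27.0000 ± 4.8107 = (-31.81, -22.19).

(-31.81, -22.19)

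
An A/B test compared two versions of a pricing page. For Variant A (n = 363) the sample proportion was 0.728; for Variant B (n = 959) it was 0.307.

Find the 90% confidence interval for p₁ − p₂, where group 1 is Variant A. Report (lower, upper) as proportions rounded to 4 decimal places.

(0.3754, 0.4666)

SE₁ = √(p̂₁(1−p̂₁)/n₁) = √(0.7280·0.2720/363) = 0.02336; SE₂ = √(0.3070·0.6930/959) = 0.01489.
Independent samples: SE of the difference = √(SE₁² + SE₂²) = √(0.0005456896 + 0.0002217121) = 0.02770.
z* for 90% confidence is 1.645, so the margin of error is 1.645 × 0.02770 = 0.04557.
Point estimate p̂₁ − p̂₂ = 0.7280 − 0.3070 = 0.4210.
0.4210 ± 0.04557 → (0.3754, 0.4666).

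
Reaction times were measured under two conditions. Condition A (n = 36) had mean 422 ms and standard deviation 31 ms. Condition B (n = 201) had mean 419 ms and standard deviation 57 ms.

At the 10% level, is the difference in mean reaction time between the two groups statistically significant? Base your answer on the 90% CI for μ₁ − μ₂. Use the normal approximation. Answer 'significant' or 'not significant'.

not significant

SE₁ = s₁/√n₁ = 31/√36 = 5.1667; SE₂ = 57/√201 = 4.0205.
Independent samples, unequal variances: SE_diff = √(SE₁² + SE₂²) = √(26.69478889 + 16.16442025) = 6.5467.
z* = 1.645, so margin of error = 1.645 × 6.5467 = 10.7693.
Difference in means = 422 − 419 = 3.0000.
3.0000 ± 10.7693 → (-7.7693, 13.7693).
The interval (-7.7693, 13.7693) contains 0, so the difference is not significant.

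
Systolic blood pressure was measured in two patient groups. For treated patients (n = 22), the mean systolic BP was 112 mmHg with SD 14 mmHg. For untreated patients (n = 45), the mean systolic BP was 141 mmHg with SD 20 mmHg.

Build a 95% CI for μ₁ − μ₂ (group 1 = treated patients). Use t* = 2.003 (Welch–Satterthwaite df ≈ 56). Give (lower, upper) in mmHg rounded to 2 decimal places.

(-37.45, -20.55)

Standard errors of each mean: 14/√22 = 2.9848 and 20/√45 = 2.9814.
SE(x̄₁ − x̄₂) = √(2.9848² + 2.9814²) = 4.2187 for independent samples with unequal variances.
With t* = 2.003, the margin is 2.003 × 4.2187 = 8.4501.
x̄₁ − x̄₂ = 112 − 141 = -29.0000; the interval is -29.0000 ± 8.4501 = (-37.45, -20.55).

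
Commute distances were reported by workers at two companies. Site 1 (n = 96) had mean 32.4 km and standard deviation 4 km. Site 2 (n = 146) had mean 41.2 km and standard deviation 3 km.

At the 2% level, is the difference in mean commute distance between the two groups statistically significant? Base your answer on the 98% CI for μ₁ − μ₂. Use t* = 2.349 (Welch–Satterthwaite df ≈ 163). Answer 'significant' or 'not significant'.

Per-group SEs: s₁/√n₁ = 4/√96 = 0.4082, s₂/√n₂ = 3/√146 = 0.2483.
Unpooled SE of the difference: √(0.16662724 + 0.06165289) = 0.4778.
Margin of error = t* · SE = 2.349 × 0.4778 = 1.1224.
x̄₁ − x̄₂ = 32.4 − 41.2 = -8.8000.
CI: -8.8000 ± 1.1224 = (-9.9224, -7.6776).
The interval (-9.9224, -7.6776) does not contain 0, so the difference is significant.

significant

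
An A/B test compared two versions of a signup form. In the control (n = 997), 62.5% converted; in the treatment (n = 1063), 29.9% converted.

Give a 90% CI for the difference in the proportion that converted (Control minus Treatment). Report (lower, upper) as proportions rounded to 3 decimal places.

Each SE is √(p̂(1−p̂)/n): √(0.6250·0.3750/997) = 0.01533 and √(0.2990·0.7010/1063) = 0.01404.
SE(p̂₁ − p̂₂) = √(SE₁² + SE₂²) = √(0.0002350089 + 0.0001971216) = 0.02079, since the two samples are independent.
At 90% confidence z* = 1.645; margin = 1.645 × 0.02079 = 0.03420.
The difference is 0.6250 − 0.2990 = 0.3260, so the interval is 0.3260 ± 0.03420 = (0.292, 0.360).

(0.292, 0.360)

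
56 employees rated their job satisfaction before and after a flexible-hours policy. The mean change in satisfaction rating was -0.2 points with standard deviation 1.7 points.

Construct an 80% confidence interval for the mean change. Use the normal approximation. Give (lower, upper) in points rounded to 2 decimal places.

(-0.49, 0.09)

This is a matched-pairs design, so SE = s_d/√n = 1.7/√56 = 0.2272.
Margin = 1.282 × 0.2272 = 0.2913; the interval is -0.2 ± 0.2913 = (-0.49, 0.09).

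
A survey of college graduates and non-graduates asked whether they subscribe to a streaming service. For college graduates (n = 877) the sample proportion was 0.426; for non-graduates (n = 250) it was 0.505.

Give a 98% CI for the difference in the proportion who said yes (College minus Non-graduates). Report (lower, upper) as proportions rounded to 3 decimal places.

The two standard errors are √(0.4260×0.5740/877) = 0.01670 and √(0.5050×0.4950/250) = 0.03162.
Because the samples are independent, SE_diff = √(0.01670² + 0.03162²) = 0.03576.
Using z* = 2.326 for 98%, ME = 2.326 × 0.03576 = 0.08318.
p̂₁ − p̂₂ = -0.0790; interval -0.0790 ± 0.08318 gives (-0.162, 0.004).

(-0.162, 0.004)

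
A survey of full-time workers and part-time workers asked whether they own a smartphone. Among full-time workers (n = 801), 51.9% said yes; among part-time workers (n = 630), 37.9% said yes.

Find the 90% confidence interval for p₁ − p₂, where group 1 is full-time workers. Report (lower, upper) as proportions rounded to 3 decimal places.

(0.097, 0.183)

The two standard errors are √(0.5190×0.4810/801) = 0.01765 and √(0.3790×0.6210/630) = 0.01933.
Because the samples are independent, SE_diff = √(0.01765² + 0.01933²) = 0.02618.
Using z* = 1.645 for 90%, ME = 1.645 × 0.02618 = 0.04307.
p̂₁ − p̂₂ = 0.1400; interval 0.1400 ± 0.04307 gives (0.097, 0.183).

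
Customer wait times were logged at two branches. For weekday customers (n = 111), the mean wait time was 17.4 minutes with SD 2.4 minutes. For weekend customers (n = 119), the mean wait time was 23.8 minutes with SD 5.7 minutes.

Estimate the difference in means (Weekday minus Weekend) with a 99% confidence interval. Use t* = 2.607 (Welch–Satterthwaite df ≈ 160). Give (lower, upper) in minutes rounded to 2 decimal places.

Standard errors of each mean: 2.4/√111 = 0.2278 and 5.7/√119 = 0.5225.
SE(x̄₁ − x̄₂) = √(0.2278² + 0.5225²) = 0.5700 for independent samples with unequal variances.
With t* = 2.607, the margin is 2.607 × 0.5700 = 1.4860.
x̄₁ − x̄₂ = 17.4 − 23.8 = -6.4000; the interval is -6.4000 ± 1.4860 = (-7.89, -4.91).

(-7.89, -4.91)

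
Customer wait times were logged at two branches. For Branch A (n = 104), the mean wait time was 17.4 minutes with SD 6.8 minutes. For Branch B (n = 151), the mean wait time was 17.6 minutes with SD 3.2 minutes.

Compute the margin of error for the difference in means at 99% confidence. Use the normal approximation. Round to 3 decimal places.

1.844

Per-group SEs: s₁/√n₁ = 6.8/√104 = 0.6668, s₂/√n₂ = 3.2/√151 = 0.2604.
Unpooled SE of the difference: √(0.44462224 + 0.06780816) = 0.7158.
Margin of error = z* · SE = 2.576 × 0.7158 = 1.8439.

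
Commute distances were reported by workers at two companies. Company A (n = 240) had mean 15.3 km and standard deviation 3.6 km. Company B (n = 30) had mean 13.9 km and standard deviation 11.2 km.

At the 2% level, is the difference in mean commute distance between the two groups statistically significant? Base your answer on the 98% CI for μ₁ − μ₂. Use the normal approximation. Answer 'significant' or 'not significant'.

SE₁ = s₁/√n₁ = 3.6/√240 = 0.2324; SE₂ = 11.2/√30 = 2.0448.
Independent samples, unequal variances: SE_diff = √(SE₁² + SE₂²) = √(0.05400976 + 4.18120704) = 2.0580.
z* = 2.326, so margin of error = 2.326 × 2.0580 = 4.7869.
Difference in means = 15.3 − 13.9 = 1.4000.
1.4000 ± 4.7869 → (-3.3869, 6.1869).
The interval (-3.3869, 6.1869) contains 0, so the difference is not significant.

not significant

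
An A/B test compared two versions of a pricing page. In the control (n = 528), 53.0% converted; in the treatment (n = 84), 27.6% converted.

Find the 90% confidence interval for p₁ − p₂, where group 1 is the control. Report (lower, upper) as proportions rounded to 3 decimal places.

(0.166, 0.342)

The two standard errors are √(0.5300×0.4700/528) = 0.02172 and √(0.2760×0.7240/84) = 0.04877.
Because the samples are independent, SE_diff = √(0.02172² + 0.04877²) = 0.05339.
Using z* = 1.645 for 90%, ME = 1.645 × 0.05339 = 0.08783.
p̂₁ − p̂₂ = 0.2540; interval 0.2540 ± 0.08783 gives (0.166, 0.342).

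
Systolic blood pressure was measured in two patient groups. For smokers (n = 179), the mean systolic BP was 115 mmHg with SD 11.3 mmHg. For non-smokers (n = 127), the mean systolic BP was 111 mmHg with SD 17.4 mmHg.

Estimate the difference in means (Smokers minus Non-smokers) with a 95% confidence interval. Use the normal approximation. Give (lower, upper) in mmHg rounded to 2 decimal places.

(0.55, 7.45)

Standard errors of each mean: 11.3/√179 = 0.8446 and 17.4/√127 = 1.5440.
SE(x̄₁ − x̄₂) = √(0.8446² + 1.5440²) = 1.7599 for independent samples with unequal variances.
With z* = 1.960, the margin is 1.960 × 1.7599 = 3.4494.
x̄₁ − x̄₂ = 115 − 111 = 4.0000; the interval is 4.0000 ± 3.4494 = (0.55, 7.45).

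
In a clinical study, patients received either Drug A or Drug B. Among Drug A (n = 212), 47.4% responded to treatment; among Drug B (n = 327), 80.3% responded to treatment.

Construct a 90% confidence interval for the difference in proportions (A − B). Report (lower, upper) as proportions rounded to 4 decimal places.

(-0.3960, -0.2620)

Each SE is √(p̂(1−p̂)/n): √(0.4740·0.5260/212) = 0.03429 and √(0.8030·0.1970/327) = 0.02199.
SE(p̂₁ − p̂₂) = √(SE₁² + SE₂²) = √(0.0011758041 + 0.0004835601) = 0.04074, since the two samples are independent.
At 90% confidence z* = 1.645; margin = 1.645 × 0.04074 = 0.06702.
The difference is 0.4740 − 0.8030 = -0.3290, so the interval is -0.3290 ± 0.06702 = (-0.3960, -0.2620).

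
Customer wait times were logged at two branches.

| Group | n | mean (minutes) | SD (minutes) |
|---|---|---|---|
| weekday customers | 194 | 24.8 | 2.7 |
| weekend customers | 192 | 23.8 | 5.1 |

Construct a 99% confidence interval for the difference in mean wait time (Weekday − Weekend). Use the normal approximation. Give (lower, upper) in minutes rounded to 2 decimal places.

SE₁ = s₁/√n₁ = 2.7/√194 = 0.1938; SE₂ = 5.1/√192 = 0.3681.
Independent samples, unequal variances: SE_diff = √(SE₁² + SE₂²) = √(0.03755844 + 0.13549761) = 0.4160.
z* = 2.576, so margin of error = 2.576 × 0.4160 = 1.0716.
Difference in means = 24.8 − 23.8 = 1.0000.
1.0000 ± 1.0716 → (-0.07, 2.07).

(-0.07, 2.07)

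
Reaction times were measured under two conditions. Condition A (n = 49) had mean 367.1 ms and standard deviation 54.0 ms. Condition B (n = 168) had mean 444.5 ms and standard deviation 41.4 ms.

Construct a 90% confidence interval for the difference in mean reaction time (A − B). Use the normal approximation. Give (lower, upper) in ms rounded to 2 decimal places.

(-91.13, -63.67)

SE₁ = s₁/√n₁ = 54.0/√49 = 7.7143; SE₂ = 41.4/√168 = 3.1941.
Independent samples, unequal variances: SE_diff = √(SE₁² + SE₂²) = √(59.51042449 + 10.20227481) = 8.3494.
z* = 1.645, so margin of error = 1.645 × 8.3494 = 13.7348.
Difference in means = 367.1 − 444.5 = -77.4000.
-77.4000 ± 13.7348 → (-91.13, -63.67).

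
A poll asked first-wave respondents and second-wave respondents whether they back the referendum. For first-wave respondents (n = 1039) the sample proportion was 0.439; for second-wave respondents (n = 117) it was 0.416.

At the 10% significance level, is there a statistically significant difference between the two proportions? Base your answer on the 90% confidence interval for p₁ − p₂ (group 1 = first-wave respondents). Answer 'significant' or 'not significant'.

not significant

Each SE is √(p̂(1−p̂)/n): √(0.4390·0.5610/1039) = 0.01540 and √(0.4160·0.5840/117) = 0.04557.
SE(p̂₁ − p̂₂) = √(SE₁² + SE₂²) = √(0.00023716 + 0.0020766249) = 0.04810, since the two samples are independent.
At 90% confidence z* = 1.645; margin = 1.645 × 0.04810 = 0.07912.
The difference is 0.4390 − 0.4160 = 0.0230, so the interval is 0.0230 ± 0.07912 = (-0.05612, 0.10212).
The interval (-0.05612, 0.10212) contains 0, so the difference is not significant.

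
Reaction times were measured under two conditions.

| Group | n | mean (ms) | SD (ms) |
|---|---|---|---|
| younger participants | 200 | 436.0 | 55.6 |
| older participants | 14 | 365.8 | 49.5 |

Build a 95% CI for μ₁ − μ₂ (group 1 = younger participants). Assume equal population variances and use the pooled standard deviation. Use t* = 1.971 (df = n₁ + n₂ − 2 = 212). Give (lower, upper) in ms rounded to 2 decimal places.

s_p = √[((n₁−1)s₁² + (n₂−1)s₂²)/(n₁+n₂−2)] = √[(199·55.6² + 13·49.5²)/212] = 55.2453.
SE = 55.2453·√(1/200 + 1/14) = 15.2730.
With t* = 1.971, margin = 1.971 × 15.2730 = 30.1031.
x̄₁ − x̄₂ = 436.0 − 365.8 = 70.2000; interval 70.2000 ± 30.1031 = (40.10, 100.30).

(40.10, 100.30)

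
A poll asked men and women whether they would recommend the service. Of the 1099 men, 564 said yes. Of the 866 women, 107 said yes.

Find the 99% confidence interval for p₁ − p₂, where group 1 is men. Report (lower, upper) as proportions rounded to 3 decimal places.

p̂₁ = 564/1099 = 0.5132 and p̂₂ = 107/866 = 0.1236.
SE₁ = √(p̂₁(1−p̂₁)/n₁) = √(0.5132·0.4868/1099) = 0.01508; SE₂ = √(0.1236·0.8764/866) = 0.01118.
Independent samples: SE of the difference = √(SE₁² + SE₂²) = √(0.0002274064 + 0.0001249924) = 0.01877.
z* for 99% confidence is 2.576, so the margin of error is 2.576 × 0.01877 = 0.04835.
Point estimate p̂₁ − p̂₂ = 0.5132 − 0.1236 = 0.3896.
0.3896 ± 0.04835 → (0.341, 0.438).

(0.341, 0.438)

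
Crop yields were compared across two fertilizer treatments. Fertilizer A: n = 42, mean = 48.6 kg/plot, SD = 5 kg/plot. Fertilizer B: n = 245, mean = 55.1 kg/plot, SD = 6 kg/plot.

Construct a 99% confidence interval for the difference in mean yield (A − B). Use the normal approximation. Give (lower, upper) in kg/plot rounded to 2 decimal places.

SE₁ = s₁/√n₁ = 5/√42 = 0.7715; SE₂ = 6/√245 = 0.3833.
Independent samples, unequal variances: SE_diff = √(SE₁² + SE₂²) = √(0.59521225 + 0.14691889) = 0.8615.
z* = 2.576, so margin of error = 2.576 × 0.8615 = 2.2192.
Difference in means = 48.6 − 55.1 = -6.5000.
-6.5000 ± 2.2192 → (-8.72, -4.28).

(-8.72, -4.28)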